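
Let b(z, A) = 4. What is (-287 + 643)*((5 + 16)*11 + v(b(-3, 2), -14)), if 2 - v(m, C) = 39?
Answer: 69064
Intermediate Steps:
v(m, C) = -37 (v(m, C) = 2 - 1*39 = 2 - 39 = -37)
(-287 + 643)*((5 + 16)*11 + v(b(-3, 2), -14)) = (-287 + 643)*((5 + 16)*11 - 37) = 356*(21*11 - 37) = 356*(231 - 37) = 356*194 = 69064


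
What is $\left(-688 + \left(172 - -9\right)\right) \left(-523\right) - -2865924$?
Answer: $3131085$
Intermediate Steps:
$\left(-688 + \left(172 - -9\right)\right) \left(-523\right) - -2865924 = \left(-688 + \left(172 + 9\right)\right) \left(-523\right) + 2865924 = \left(-688 + 181\right) \left(-523\right) + 2865924 = \left(-507\right) \left(-523\right) + 2865924 = 265161 + 2865924 = 3131085$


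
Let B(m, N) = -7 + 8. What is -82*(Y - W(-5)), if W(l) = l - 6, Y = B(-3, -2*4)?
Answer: -984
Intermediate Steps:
B(m, N) = 1
Y = 1
W(l) = -6 + l
-82*(Y - W(-5)) = -82*(1 - (-6 - 5)) = -82*(1 - 1*(-11)) = -82*(1 + 11) = -82*12 = -984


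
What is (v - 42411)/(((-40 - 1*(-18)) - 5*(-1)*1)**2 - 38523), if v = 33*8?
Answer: 6021/5462 ≈ 1.1023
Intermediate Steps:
v = 264
(v - 42411)/(((-40 - 1*(-18)) - 5*(-1)*1)**2 - 38523) = (264 - 42411)/(((-40 - 1*(-18)) - 5*(-1)*1)**2 - 38523) = -42147/(((-40 + 18) + 5*1)**2 - 38523) = -42147/((-22 + 5)**2 - 38523) = -42147/((-17)**2 - 38523) = -42147/(289 - 38523) = -42147/(-38234) = -42147*(-1/38234) = 6021/5462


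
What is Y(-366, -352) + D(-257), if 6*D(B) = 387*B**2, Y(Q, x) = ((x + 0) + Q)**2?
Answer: 9551369/2 ≈ 4.7757e+6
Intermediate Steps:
Y(Q, x) = (Q + x)**2 (Y(Q, x) = (x + Q)**2 = (Q + x)**2)
D(B) = 129*B**2/2 (D(B) = (387*B**2)/6 = 129*B**2/2)
Y(-366, -352) + D(-257) = (-366 - 352)**2 + (129/2)*(-257)**2 = (-718)**2 + (129/2)*66049 = 515524 + 8520321/2 = 9551369/2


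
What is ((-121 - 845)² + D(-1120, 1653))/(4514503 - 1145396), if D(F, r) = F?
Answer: 133148/481301 ≈ 0.27664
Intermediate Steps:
((-121 - 845)² + D(-1120, 1653))/(4514503 - 1145396) = ((-121 - 845)² - 1120)/(4514503 - 1145396) = ((-966)² - 1120)/3369107 = (933156 - 1120)*(1/3369107) = 932036*(1/3369107) = 133148/481301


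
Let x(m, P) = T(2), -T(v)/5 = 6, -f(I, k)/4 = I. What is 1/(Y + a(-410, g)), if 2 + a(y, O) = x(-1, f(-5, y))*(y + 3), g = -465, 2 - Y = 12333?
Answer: -1/123 ≈ -0.0081301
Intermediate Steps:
Y = -12331 (Y = 2 - 1*12333 = 2 - 12333 = -12331)
f(I, k) = -4*I
T(v) = -30 (T(v) = -5*6 = -30)
x(m, P) = -30
a(y, O) = -92 - 30*y (a(y, O) = -2 - 30*(y + 3) = -2 - 30*(3 + y) = -2 + (-90 - 30*y) = -92 - 30*y)
1/(Y + a(-410, g)) = 1/(-12331 + (-92 - 30*(-410))) = 1/(-12331 + (-92 + 12300)) = 1/(-12331 + 12208) = 1/(-123) = -1/123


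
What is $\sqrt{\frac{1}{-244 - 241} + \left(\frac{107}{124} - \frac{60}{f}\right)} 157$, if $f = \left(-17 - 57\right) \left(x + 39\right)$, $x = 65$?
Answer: $\frac{314 \sqrt{11357314825935}}{7231835} \approx 146.33$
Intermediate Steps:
$f = -7696$ ($f = \left(-17 - 57\right) \left(65 + 39\right) = \left(-74\right) 104 = -7696$)
$\sqrt{\frac{1}{-244 - 241} + \left(\frac{107}{124} - \frac{60}{f}\right)} 157 = \sqrt{\frac{1}{-244 - 241} + \left(\frac{107}{124} - \frac{60}{-7696}\right)} 157 = \sqrt{\frac{1}{-485} + \left(107 \cdot \frac{1}{124} - - \frac{15}{1924}\right)} 157 = \sqrt{- \frac{1}{485} + \left(\frac{107}{124} + \frac{15}{1924}\right)} 157 = \sqrt{- \frac{1}{485} + \frac{12983}{14911}} \cdot 157 = \sqrt{\frac{6281844}{7231835}} \cdot 157 = \frac{2 \sqrt{11357314825935}}{7231835} \cdot 157 = \frac{314 \sqrt{11357314825935}}{7231835}$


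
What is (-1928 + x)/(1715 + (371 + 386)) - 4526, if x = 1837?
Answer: -11188363/2472 ≈ -4526.0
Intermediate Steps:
(-1928 + x)/(1715 + (371 + 386)) - 4526 = (-1928 + 1837)/(1715 + (371 + 386)) - 4526 = -91/(1715 + 757) - 4526 = -91/2472 - 4526 = -11188363/2472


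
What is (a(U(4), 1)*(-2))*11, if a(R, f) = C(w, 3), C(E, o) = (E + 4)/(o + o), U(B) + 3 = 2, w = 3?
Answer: -77/3 ≈ -25.667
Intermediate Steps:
U(B) = -1 (U(B) = -3 + 2 = -1)
C(E, o) = (4 + E)/(2*o) (C(E, o) = (4 + E)/((2*o)) = (4 + E)*(1/(2*o)) = (4 + E)/(2*o))
a(R, f) = 7/6 (a(R, f) = (½)*(4 + 3)/3 = (½)*(⅓)*7 = 7/6)
(a(U(4), 1)*(-2))*11 = ((7/6)*(-2))*11 = -7/3*11 = -77/3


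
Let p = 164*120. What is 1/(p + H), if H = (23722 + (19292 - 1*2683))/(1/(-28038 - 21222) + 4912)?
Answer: 241965119/4763860246980 ≈ 5.0792e-5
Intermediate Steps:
p = 19680
H = 1986705060/241965119 (H = (23722 + (19292 - 2683))/(1/(-49260) + 4912) = (23722 + 16609)/(-1/49260 + 4912) = 40331/(241965119/49260) = 40331*(49260/241965119) = 1986705060/241965119 ≈ 8.2107)
1/(p + H) = 1/(19680 + 1986705060/241965119) = 1/(4763860246980/241965119) = 241965119/4763860246980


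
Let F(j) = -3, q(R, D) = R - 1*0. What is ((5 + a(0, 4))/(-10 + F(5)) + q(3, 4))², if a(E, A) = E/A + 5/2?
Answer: 3969/676 ≈ 5.8713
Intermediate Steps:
q(R, D) = R (q(R, D) = R + 0 = R)
a(E, A) = 5/2 + E/A (a(E, A) = E/A + 5*(½) = E/A + 5/2 = 5/2 + E/A)
((5 + a(0, 4))/(-10 + F(5)) + q(3, 4))² = ((5 + (5/2 + 0/4))/(-10 - 3) + 3)² = ((5 + (5/2 + 0*(¼)))/(-13) + 3)² = ((5 + (5/2 + 0))*(-1/13) + 3)² = ((5 + 5/2)*(-1/13) + 3)² = ((15/2)*(-1/13) + 3)² = (-15/26 + 3)² = (63/26)² = 3969/676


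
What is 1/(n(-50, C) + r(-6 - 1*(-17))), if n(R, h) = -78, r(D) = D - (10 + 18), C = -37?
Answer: -1/95 ≈ -0.010526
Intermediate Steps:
r(D) = -28 + D (r(D) = D - 1*28 = D - 28 = -28 + D)
1/(n(-50, C) + r(-6 - 1*(-17))) = 1/(-78 + (-28 + (-6 - 1*(-17)))) = 1/(-78 + (-28 + (-6 + 17))) = 1/(-78 + (-28 + 11)) = 1/(-78 - 17) = 1/(-95) = -1/95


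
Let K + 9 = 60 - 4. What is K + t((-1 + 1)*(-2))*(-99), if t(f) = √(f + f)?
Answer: 47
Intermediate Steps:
t(f) = √2*√f (t(f) = √(2*f) = √2*√f)
K = 47 (K = -9 + (60 - 4) = -9 + 56 = 47)
K + t((-1 + 1)*(-2))*(-99) = 47 + (√2*√((-1 + 1)*(-2)))*(-99) = 47 + (√2*√(0*(-2)))*(-99) = 47 + (√2*√0)*(-99) = 47 + (√2*0)*(-99) = 47 + 0*(-99) = 47 + 0 = 47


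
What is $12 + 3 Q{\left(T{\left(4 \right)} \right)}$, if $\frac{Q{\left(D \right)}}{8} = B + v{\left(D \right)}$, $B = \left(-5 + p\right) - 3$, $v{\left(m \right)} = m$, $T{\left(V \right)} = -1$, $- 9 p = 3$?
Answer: $-212$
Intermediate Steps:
$p = - \frac{1}{3}$ ($p = \left(- \frac{1}{9}\right) 3 = - \frac{1}{3} \approx -0.33333$)
$B = - \frac{25}{3}$ ($B = \left(-5 - \frac{1}{3}\right) - 3 = - \frac{16}{3} - 3 = - \frac{25}{3} \approx -8.3333$)
$Q{\left(D \right)} = - \frac{200}{3} + 8 D$ ($Q{\left(D \right)} = 8 \left(- \frac{25}{3} + D\right) = - \frac{200}{3} + 8 D$)
$12 + 3 Q{\left(T{\left(4 \right)} \right)} = 12 + 3 \left(- \frac{200}{3} + 8 \left(-1\right)\right) = 12 + 3 \left(- \frac{200}{3} - 8\right) = 12 + 3 \left(- \frac{224}{3}\right) = 12 - 224 = -212$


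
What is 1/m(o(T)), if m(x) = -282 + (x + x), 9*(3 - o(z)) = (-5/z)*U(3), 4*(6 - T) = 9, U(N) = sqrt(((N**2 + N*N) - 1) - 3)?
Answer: -50301/13882852 - 27*sqrt(14)/6941426 ≈ -0.0036378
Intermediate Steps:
U(N) = sqrt(-4 + 2*N**2) (U(N) = sqrt(((N**2 + N**2) - 1) - 3) = sqrt((2*N**2 - 1) - 3) = sqrt((-1 + 2*N**2) - 3) = sqrt(-4 + 2*N**2))
T = 15/4 (T = 6 - 1/4*9 = 6 - 9/4 = 15/4 ≈ 3.7500)
o(z) = 3 + 5*sqrt(14)/(9*z) (o(z) = 3 - (-5/z)*sqrt(-4 + 2*3**2)/9 = 3 - (-5/z)*sqrt(-4 + 2*9)/9 = 3 - (-5/z)*sqrt(-4 + 18)/9 = 3 - (-5/z)*sqrt(14)/9 = 3 - (-5)*sqrt(14)/(9*z) = 3 + 5*sqrt(14)/(9*z))
m(x) = -282 + 2*x
1/m(o(T)) = 1/(-282 + 2*(3 + 5*sqrt(14)/(9*(15/4)))) = 1/(-282 + 2*(3 + (5/9)*sqrt(14)*(4/15))) = 1/(-282 + 2*(3 + 4*sqrt(14)/27)) = 1/(-282 + (6 + 8*sqrt(14)/27)) = 1/(-276 + 8*sqrt(14)/27)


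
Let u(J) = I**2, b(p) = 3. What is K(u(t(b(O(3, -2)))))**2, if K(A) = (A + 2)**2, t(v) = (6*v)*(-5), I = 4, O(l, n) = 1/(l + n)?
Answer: 104976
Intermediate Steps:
t(v) = -30*v
u(J) = 16 (u(J) = 4**2 = 16)
K(A) = (2 + A)**2
K(u(t(b(O(3, -2)))))**2 = ((2 + 16)**2)**2 = (18**2)**2 = 324**2 = 104976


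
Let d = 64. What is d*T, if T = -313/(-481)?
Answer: 20032/481 ≈ 41.647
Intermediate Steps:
T = 313/481 (T = -313*(-1/481) = 313/481 ≈ 0.65073)
d*T = 64*(313/481) = 20032/481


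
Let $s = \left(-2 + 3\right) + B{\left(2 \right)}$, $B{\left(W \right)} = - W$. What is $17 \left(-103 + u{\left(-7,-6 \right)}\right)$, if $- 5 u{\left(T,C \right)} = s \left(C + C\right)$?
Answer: $- \frac{8959}{5} \approx -1791.8$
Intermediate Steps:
$s = -1$ ($s = \left(-2 + 3\right) - 2 = 1 - 2 = -1$)
$u{\left(T,C \right)} = \frac{2 C}{5}$ ($u{\left(T,C \right)} = - \frac{\left(-1\right) \left(C + C\right)}{5} = - \frac{\left(-1\right) 2 C}{5} = - \frac{\left(-2\right) C}{5} = \frac{2 C}{5}$)
$17 \left(-103 + u{\left(-7,-6 \right)}\right) = 17 \left(-103 + \frac{2}{5} \left(-6\right)\right) = 17 \left(-103 - \frac{12}{5}\right) = 17 \left(- \frac{527}{5}\right) = - \frac{8959}{5}$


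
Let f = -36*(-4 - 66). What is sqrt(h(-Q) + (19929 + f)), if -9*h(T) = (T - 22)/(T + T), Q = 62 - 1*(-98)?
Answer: sqrt(323264690)/120 ≈ 149.83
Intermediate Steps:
Q = 160 (Q = 62 + 98 = 160)
h(T) = -(-22 + T)/(18*T) (h(T) = -(T - 22)/(9*(T + T)) = -(-22 + T)/(9*(2*T)) = -(-22 + T)*1/(2*T)/9 = -(-22 + T)/(18*T))
f = 2520 (f = -36*(-70) = 2520)
sqrt(h(-Q) + (19929 + f)) = sqrt((22 - (-1)*160)/(18*((-1*160))) + (19929 + 2520)) = sqrt((1/18)*(22 - 1*(-160))/(-160) + 22449) = sqrt((1/18)*(-1/160)*(22 + 160) + 22449) = sqrt((1/18)*(-1/160)*182 + 22449) = sqrt(-91/1440 + 22449) = sqrt(32326469/1440) = sqrt(323264690)/120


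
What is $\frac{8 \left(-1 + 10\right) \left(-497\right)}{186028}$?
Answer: $- \frac{8946}{46507} \approx -0.19236$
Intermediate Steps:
$\frac{8 \left(-1 + 10\right) \left(-497\right)}{186028} = 8 \cdot 9 \left(-497\right) \frac{1}{186028} = 72 \left(-497\right) \frac{1}{186028} = \left(-35784\right) \frac{1}{186028} = - \frac{8946}{46507}$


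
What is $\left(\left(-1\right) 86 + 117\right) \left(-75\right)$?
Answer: $-2325$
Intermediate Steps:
$\left(\left(-1\right) 86 + 117\right) \left(-75\right) = \left(-86 + 117\right) \left(-75\right) = 31 \left(-75\right) = -2325$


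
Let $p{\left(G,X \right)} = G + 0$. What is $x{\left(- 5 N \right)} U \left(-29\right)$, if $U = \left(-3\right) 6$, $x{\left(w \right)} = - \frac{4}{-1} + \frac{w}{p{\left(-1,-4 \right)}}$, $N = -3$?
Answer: $-5742$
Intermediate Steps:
$p{\left(G,X \right)} = G$
$x{\left(w \right)} = 4 - w$ ($x{\left(w \right)} = - \frac{4}{-1} + \frac{w}{-1} = \left(-4\right) \left(-1\right) + w \left(-1\right) = 4 - w$)
$U = -18$
$x{\left(- 5 N \right)} U \left(-29\right) = \left(4 - \left(-5\right) \left(-3\right)\right) \left(-18\right) \left(-29\right) = \left(4 - 15\right) \left(-18\right) \left(-29\right) = \left(-11\right) \left(-18\right) \left(-29\right) = 198 \left(-29\right) = -5742$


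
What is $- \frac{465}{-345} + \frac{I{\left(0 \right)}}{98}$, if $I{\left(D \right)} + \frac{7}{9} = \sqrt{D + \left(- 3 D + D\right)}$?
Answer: $\frac{3883}{2898} \approx 1.3399$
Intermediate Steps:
$I{\left(D \right)} = - \frac{7}{9} + \sqrt{- D}$ ($I{\left(D \right)} = - \frac{7}{9} + \sqrt{D + \left(- 3 D + D\right)} = - \frac{7}{9} + \sqrt{D - 2 D} = - \frac{7}{9} + \sqrt{- D}$)
$- \frac{465}{-345} + \frac{I{\left(0 \right)}}{98} = - \frac{465}{-345} + \frac{- \frac{7}{9} + \sqrt{\left(-1\right) 0}}{98} = \left(-465\right) \left(- \frac{1}{345}\right) + \left(- \frac{7}{9} + \sqrt{0}\right) \frac{1}{98} = \frac{31}{23} + \left(- \frac{7}{9} + 0\right) \frac{1}{98} = \frac{31}{23} - \frac{1}{126} = \frac{3883}{2898}$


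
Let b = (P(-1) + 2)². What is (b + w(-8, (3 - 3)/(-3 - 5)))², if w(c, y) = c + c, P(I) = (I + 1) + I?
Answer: 225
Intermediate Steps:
P(I) = 1 + 2*I (P(I) = (1 + I) + I = 1 + 2*I)
w(c, y) = 2*c
b = 1 (b = ((1 + 2*(-1)) + 2)² = ((1 - 2) + 2)² = (-1 + 2)² = 1² = 1)
(b + w(-8, (3 - 3)/(-3 - 5)))² = (1 + 2*(-8))² = (1 - 16)² = (-15)² = 225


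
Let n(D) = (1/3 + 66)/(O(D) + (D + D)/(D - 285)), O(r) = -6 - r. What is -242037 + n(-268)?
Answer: -105592403795/436266 ≈ -2.4204e+5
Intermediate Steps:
n(D) = 199/(3*(-6 - D + 2*D/(-285 + D))) (n(D) = (1/3 + 66)/((-6 - D) + (D + D)/(D - 285)) = (1/3 + 66)/((-6 - D) + (2*D)/(-285 + D)) = 199/(3*((-6 - D) + 2*D/(-285 + D))) = 199/(3*(-6 - D + 2*D/(-285 + D))))
-242037 + n(-268) = -242037 + 199*(285 - 1*(-268))/(3*(-1710 + (-268)**2 - 281*(-268))) = -242037 + 199*(285 + 268)/(3*(-1710 + 71824 + 75308)) = -242037 + (199/3)*553/145422 = -242037 + (199/3)*(1/145422)*553 = -242037 + 110047/436266 = -105592403795/436266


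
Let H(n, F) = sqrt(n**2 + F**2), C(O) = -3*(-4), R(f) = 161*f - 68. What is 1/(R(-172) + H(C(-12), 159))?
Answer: -5552/154118435 - 3*sqrt(113)/154118435 ≈ -3.6231e-5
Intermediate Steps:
R(f) = -68 + 161*f
C(O) = 12
H(n, F) = sqrt(F**2 + n**2)
1/(R(-172) + H(C(-12), 159)) = 1/((-68 + 161*(-172)) + sqrt(159**2 + 12**2)) = 1/((-68 - 27692) + sqrt(25281 + 144)) = 1/(-27760 + sqrt(25425)) = 1/(-27760 + 15*sqrt(113))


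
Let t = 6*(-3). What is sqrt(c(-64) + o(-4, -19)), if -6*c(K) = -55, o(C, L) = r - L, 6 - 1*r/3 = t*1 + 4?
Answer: 23*sqrt(6)/6 ≈ 9.3897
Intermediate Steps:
t = -18
r = 60 (r = 18 - 3*(-18*1 + 4) = 18 - 3*(-18 + 4) = 18 - 3*(-14) = 18 + 42 = 60)
o(C, L) = 60 - L
c(K) = 55/6 (c(K) = -1/6*(-55) = 55/6)
sqrt(c(-64) + o(-4, -19)) = sqrt(55/6 + (60 - 1*(-19))) = sqrt(55/6 + (60 + 19)) = sqrt(55/6 + 79) = sqrt(529/6) = 23*sqrt(6)/6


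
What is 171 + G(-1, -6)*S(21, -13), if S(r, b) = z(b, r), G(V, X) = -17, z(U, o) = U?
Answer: 392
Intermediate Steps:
S(r, b) = b
171 + G(-1, -6)*S(21, -13) = 171 - 17*(-13) = 171 + 221 = 392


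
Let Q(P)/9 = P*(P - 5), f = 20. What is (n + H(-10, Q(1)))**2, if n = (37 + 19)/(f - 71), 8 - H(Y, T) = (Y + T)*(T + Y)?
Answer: 11570014096/2601 ≈ 4.4483e+6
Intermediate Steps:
Q(P) = 9*P*(-5 + P) (Q(P) = 9*(P*(P - 5)) = 9*(P*(-5 + P)) = 9*P*(-5 + P))
H(Y, T) = 8 - (T + Y)**2 (H(Y, T) = 8 - (Y + T)*(T + Y) = 8 - (T + Y)*(T + Y) = 8 - (T + Y)**2)
n = -56/51 (n = (37 + 19)/(20 - 71) = 56/(-51) = 56*(-1/51) = -56/51 ≈ -1.0980)
(n + H(-10, Q(1)))**2 = (-56/51 + (8 - (9*1*(-5 + 1) - 10)**2))**2 = (-56/51 + (8 - (9*1*(-4) - 10)**2))**2 = (-56/51 + (8 - (-36 - 10)**2))**2 = (-56/51 + (8 - 1*(-46)**2))**2 = (-56/51 + (8 - 1*2116))**2 = (-56/51 + (8 - 2116))**2 = (-56/51 - 2108)**2 = (-107564/51)**2 = 11570014096/2601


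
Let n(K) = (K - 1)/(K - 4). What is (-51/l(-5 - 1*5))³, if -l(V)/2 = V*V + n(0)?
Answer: 1061208/64481201 ≈ 0.016458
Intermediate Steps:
n(K) = (-1 + K)/(-4 + K)
l(V) = -½ - 2*V² (l(V) = -2*(V*V + (-1 + 0)/(-4 + 0)) = -2*(V² - 1/(-4)) = -2*(V² - ¼*(-1)) = -2*(V² + ¼) = -2*(¼ + V²) = -½ - 2*V²)
(-51/l(-5 - 1*5))³ = (-51/(-½ - 2*(-5 - 1*5)²))³ = (-51/(-½ - 2*(-5 - 5)²))³ = (-51/(-½ - 2*(-10)²))³ = (-51/(-½ - 2*100))³ = (-51/(-½ - 200))³ = (-51/(-401/2))³ = (-51*(-2/401))³ = (102/401)³ = 1061208/64481201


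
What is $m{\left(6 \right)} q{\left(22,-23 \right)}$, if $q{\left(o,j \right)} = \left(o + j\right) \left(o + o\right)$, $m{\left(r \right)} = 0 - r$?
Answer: $264$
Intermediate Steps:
$m{\left(r \right)} = - r$
$q{\left(o,j \right)} = 2 o \left(j + o\right)$ ($q{\left(o,j \right)} = \left(j + o\right) 2 o = 2 o \left(j + o\right)$)
$m{\left(6 \right)} q{\left(22,-23 \right)} = \left(-1\right) 6 \cdot 2 \cdot 22 \left(-23 + 22\right) = - 6 \cdot 2 \cdot 22 \left(-1\right) = \left(-6\right) \left(-44\right) = 264$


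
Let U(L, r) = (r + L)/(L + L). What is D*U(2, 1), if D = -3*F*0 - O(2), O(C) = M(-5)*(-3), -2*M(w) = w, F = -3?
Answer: 45/8 ≈ 5.6250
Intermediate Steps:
M(w) = -w/2
O(C) = -15/2 (O(C) = -½*(-5)*(-3) = (5/2)*(-3) = -15/2)
U(L, r) = (L + r)/(2*L) (U(L, r) = (L + r)/((2*L)) = (L + r)*(1/(2*L)) = (L + r)/(2*L))
D = 15/2 (D = -3*(-3)*0 - 1*(-15/2) = 9*0 + 15/2 = 0 + 15/2 = 15/2 ≈ 7.5000)
D*U(2, 1) = 15*((½)*(2 + 1)/2)/2 = 15*((½)*(½)*3)/2 = (15/2)*(¾) = 45/8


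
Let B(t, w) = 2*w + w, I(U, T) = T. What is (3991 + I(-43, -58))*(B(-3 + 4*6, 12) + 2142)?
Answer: 8566074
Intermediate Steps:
B(t, w) = 3*w
(3991 + I(-43, -58))*(B(-3 + 4*6, 12) + 2142) = (3991 - 58)*(3*12 + 2142) = 3933*(36 + 2142) = 3933*2178 = 8566074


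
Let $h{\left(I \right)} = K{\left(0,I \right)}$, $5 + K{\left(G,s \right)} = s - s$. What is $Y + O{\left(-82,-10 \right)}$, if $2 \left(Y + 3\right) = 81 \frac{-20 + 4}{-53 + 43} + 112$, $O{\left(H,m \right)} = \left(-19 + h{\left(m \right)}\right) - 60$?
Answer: $\frac{169}{5} \approx 33.8$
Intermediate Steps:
$K{\left(G,s \right)} = -5$ ($K{\left(G,s \right)} = -5 + \left(s - s\right) = -5 + 0 = -5$)
$h{\left(I \right)} = -5$
$O{\left(H,m \right)} = -84$ ($O{\left(H,m \right)} = \left(-19 - 5\right) - 60 = -24 - 60 = -84$)
$Y = \frac{589}{5}$ ($Y = -3 + \frac{81 \frac{-20 + 4}{-53 + 43} + 112}{2} = -3 + \frac{81 \left(- \frac{16}{-10}\right) + 112}{2} = -3 + \frac{81 \left(\left(-16\right) \left(- \frac{1}{10}\right)\right) + 112}{2} = -3 + \frac{81 \cdot \frac{8}{5} + 112}{2} = -3 + \frac{\frac{648}{5} + 112}{2} = -3 + \frac{1}{2} \cdot \frac{1208}{5} = -3 + \frac{604}{5} = \frac{589}{5} \approx 117.8$)
$Y + O{\left(-82,-10 \right)} = \frac{589}{5} - 84 = \frac{169}{5}$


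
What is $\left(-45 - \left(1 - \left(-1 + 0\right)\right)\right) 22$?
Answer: $-1034$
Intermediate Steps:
$\left(-45 - \left(1 - \left(-1 + 0\right)\right)\right) 22 = \left(-45 + \left(-1 + 1 \left(-1\right)\right)\right) 22 = \left(-45 - 2\right) 22 = \left(-47\right) 22 = -1034$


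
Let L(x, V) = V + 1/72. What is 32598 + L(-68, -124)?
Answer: 2338129/72 ≈ 32474.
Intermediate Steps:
L(x, V) = 1/72 + V (L(x, V) = V + 1/72 = 1/72 + V)
32598 + L(-68, -124) = 32598 + (1/72 - 124) = 32598 - 8927/72 = 2338129/72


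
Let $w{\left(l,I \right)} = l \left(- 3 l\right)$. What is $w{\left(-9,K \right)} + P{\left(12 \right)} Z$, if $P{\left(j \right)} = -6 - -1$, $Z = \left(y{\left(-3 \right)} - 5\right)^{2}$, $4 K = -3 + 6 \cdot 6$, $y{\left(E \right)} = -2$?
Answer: $-488$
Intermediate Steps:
$K = \frac{33}{4}$ ($K = \frac{-3 + 6 \cdot 6}{4} = \frac{-3 + 36}{4} = \frac{1}{4} \cdot 33 = \frac{33}{4} \approx 8.25$)
$Z = 49$ ($Z = \left(-2 - 5\right)^{2} = \left(-7\right)^{2} = 49$)
$P{\left(j \right)} = -5$ ($P{\left(j \right)} = -6 + 1 = -5$)
$w{\left(l,I \right)} = - 3 l^{2}$
$w{\left(-9,K \right)} + P{\left(12 \right)} Z = - 3 \left(-9\right)^{2} - 245 = \left(-3\right) 81 - 245 = -243 - 245 = -488$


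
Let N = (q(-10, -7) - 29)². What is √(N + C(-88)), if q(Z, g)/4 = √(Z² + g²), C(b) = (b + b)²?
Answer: √(34201 - 232*√149) ≈ 177.11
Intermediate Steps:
C(b) = 4*b² (C(b) = (2*b)² = 4*b²)
q(Z, g) = 4*√(Z² + g²)
N = (-29 + 4*√149)² (N = (4*√((-10)² + (-7)²) - 29)² = (4*√(100 + 49) - 29)² = (4*√149 - 29)² = (-29 + 4*√149)² ≈ 393.08)
√(N + C(-88)) = √((3225 - 232*√149) + 4*(-88)²) = √((3225 - 232*√149) + 4*7744) = √((3225 - 232*√149) + 30976) = √(34201 - 232*√149)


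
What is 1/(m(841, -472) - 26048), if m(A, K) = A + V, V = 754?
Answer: -1/24453 ≈ -4.0895e-5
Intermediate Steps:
m(A, K) = 754 + A (m(A, K) = A + 754 = 754 + A)
1/(m(841, -472) - 26048) = 1/((754 + 841) - 26048) = 1/(1595 - 26048) = 1/(-24453) = -1/24453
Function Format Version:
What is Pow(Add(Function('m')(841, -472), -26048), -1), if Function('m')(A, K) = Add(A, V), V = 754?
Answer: Rational(-1, 24453) ≈ -4.0895e-5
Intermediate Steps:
Function('m')(A, K) = Add(754, A) (Function('m')(A, K) = Add(A, 754) = Add(754, A))
Pow(Add(Function('m')(841, -472), -26048), -1) = Pow(Add(Add(754, 841), -26048), -1) = Pow(Add(1595, -26048), -1) = Pow(-24453, -1) = Rational(-1, 24453)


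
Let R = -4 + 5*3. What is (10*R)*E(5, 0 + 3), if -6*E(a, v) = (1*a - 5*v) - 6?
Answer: 880/3 ≈ 293.33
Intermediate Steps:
E(a, v) = 1 - a/6 + 5*v/6 (E(a, v) = -((1*a - 5*v) - 6)/6 = -((a - 5*v) - 6)/6 = -(-6 + a - 5*v)/6 = 1 - a/6 + 5*v/6)
R = 11 (R = -4 + 15 = 11)
(10*R)*E(5, 0 + 3) = (10*11)*(1 - 1/6*5 + 5*(0 + 3)/6) = 110*(1 - 5/6 + (5/6)*3) = 110*(1 - 5/6 + 5/2) = 110*(8/3) = 880/3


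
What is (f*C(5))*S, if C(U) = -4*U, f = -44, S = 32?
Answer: 28160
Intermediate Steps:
(f*C(5))*S = -(-176)*5*32 = -44*(-20)*32 = 880*32 = 28160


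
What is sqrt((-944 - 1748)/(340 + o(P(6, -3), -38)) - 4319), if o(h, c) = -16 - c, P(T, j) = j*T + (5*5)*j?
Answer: I*sqrt(141738385)/181 ≈ 65.776*I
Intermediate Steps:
P(T, j) = 25*j + T*j (P(T, j) = T*j + 25*j = 25*j + T*j)
sqrt((-944 - 1748)/(340 + o(P(6, -3), -38)) - 4319) = sqrt((-944 - 1748)/(340 + (-16 - 1*(-38))) - 4319) = sqrt(-2692/(340 + (-16 + 38)) - 4319) = sqrt(-2692/(340 + 22) - 4319) = sqrt(-2692/362 - 4319) = sqrt(-2692*1/362 - 4319) = sqrt(-1346/181 - 4319) = sqrt(-783085/181) = I*sqrt(141738385)/181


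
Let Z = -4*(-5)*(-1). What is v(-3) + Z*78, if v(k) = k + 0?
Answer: -1563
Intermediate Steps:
v(k) = k
Z = -20 (Z = 20*(-1) = -20)
v(-3) + Z*78 = -3 - 20*78 = -3 - 1560 = -1563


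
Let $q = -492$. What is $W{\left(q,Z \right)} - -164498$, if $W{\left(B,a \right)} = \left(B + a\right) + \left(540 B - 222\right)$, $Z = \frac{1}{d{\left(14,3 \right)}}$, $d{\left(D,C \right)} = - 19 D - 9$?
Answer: $- \frac{28021401}{275} \approx -1.019 \cdot 10^{5}$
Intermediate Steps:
$d{\left(D,C \right)} = -9 - 19 D$
$Z = - \frac{1}{275}$ ($Z = \frac{1}{-9 - 266} = \frac{1}{-275} = - \frac{1}{275} \approx -0.0036364$)
$W{\left(B,a \right)} = -222 + a + 541 B$ ($W{\left(B,a \right)} = \left(B + a\right) + \left(-222 + 540 B\right) = -222 + a + 541 B$)
$W{\left(q,Z \right)} - -164498 = \left(-222 - \frac{1}{275} + 541 \left(-492\right)\right) - -164498 = \left(-222 - \frac{1}{275} - 266172\right) + 164498 = - \frac{73258351}{275} + 164498 = - \frac{28021401}{275}$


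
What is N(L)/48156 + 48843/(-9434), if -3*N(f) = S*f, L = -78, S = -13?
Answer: -294409025/56787963 ≈ -5.1844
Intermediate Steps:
N(f) = 13*f/3 (N(f) = -(-13)*f/3 = 13*f/3)
N(L)/48156 + 48843/(-9434) = ((13/3)*(-78))/48156 + 48843/(-9434) = -338*1/48156 + 48843*(-1/9434) = -169/24078 - 48843/9434 = -294409025/56787963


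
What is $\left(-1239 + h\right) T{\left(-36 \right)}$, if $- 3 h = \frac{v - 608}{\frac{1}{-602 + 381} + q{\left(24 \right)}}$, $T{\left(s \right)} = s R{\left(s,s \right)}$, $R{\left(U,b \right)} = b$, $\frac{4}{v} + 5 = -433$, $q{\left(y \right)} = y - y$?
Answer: $- \frac{4354712208}{73} \approx -5.9654 \cdot 10^{7}$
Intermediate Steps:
$q{\left(y \right)} = 0$
$v = - \frac{2}{219}$ ($v = \frac{4}{-5 - 433} = \frac{4}{-438} = 4 \left(- \frac{1}{438}\right) = - \frac{2}{219} \approx -0.0091324$)
$T{\left(s \right)} = s^{2}$ ($T{\left(s \right)} = s s = s^{2}$)
$h = - \frac{29427034}{657}$ ($h = - \frac{\left(- \frac{2}{219} - 608\right) \frac{1}{\frac{1}{-602 + 381} + 0}}{3} = - \frac{\left(- \frac{133154}{219}\right) \frac{1}{\frac{1}{-221} + 0}}{3} = - \frac{\left(- \frac{133154}{219}\right) \frac{1}{- \frac{1}{221} + 0}}{3} = - \frac{\left(- \frac{133154}{219}\right) \frac{1}{- \frac{1}{221}}}{3} = - \frac{\left(- \frac{133154}{219}\right) \left(-221\right)}{3} = \left(- \frac{1}{3}\right) \frac{29427034}{219} = - \frac{29427034}{657} \approx -44790.0$)
$\left(-1239 + h\right) T{\left(-36 \right)} = \left(-1239 - \frac{29427034}{657}\right) \left(-36\right)^{2} = \left(- \frac{30241057}{657}\right) 1296 = - \frac{4354712208}{73}$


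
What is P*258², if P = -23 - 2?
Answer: -1664100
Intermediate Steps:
P = -25
P*258² = -25*258² = -25*66564 = -1664100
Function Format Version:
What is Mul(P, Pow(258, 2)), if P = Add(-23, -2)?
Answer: -1664100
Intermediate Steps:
P = -25
Mul(P, Pow(258, 2)) = Mul(-25, Pow(258, 2)) = Mul(-25, 66564) = -1664100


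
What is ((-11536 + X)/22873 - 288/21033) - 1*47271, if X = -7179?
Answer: -2526878004362/53454201 ≈ -47272.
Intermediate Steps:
((-11536 + X)/22873 - 288/21033) - 1*47271 = ((-11536 - 7179)/22873 - 288/21033) - 1*47271 = (-18715*1/22873 - 288*1/21033) - 47271 = (-18715/22873 - 32/2337) - 47271 = -44468891/53454201 - 47271 = -2526878004362/53454201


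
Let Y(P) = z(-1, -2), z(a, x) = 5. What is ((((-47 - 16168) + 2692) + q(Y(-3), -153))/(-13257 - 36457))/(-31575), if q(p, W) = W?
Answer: -6838/784859775 ≈ -8.7124e-6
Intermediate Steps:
Y(P) = 5
((((-47 - 16168) + 2692) + q(Y(-3), -153))/(-13257 - 36457))/(-31575) = ((((-47 - 16168) + 2692) - 153)/(-13257 - 36457))/(-31575) = (((-16215 + 2692) - 153)/(-49714))*(-1/31575) = ((-13523 - 153)*(-1/49714))*(-1/31575) = -13676*(-1/49714)*(-1/31575) = (6838/24857)*(-1/31575) = -6838/784859775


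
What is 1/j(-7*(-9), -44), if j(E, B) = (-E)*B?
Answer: 1/2772 ≈ 0.00036075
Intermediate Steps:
j(E, B) = -B*E
1/j(-7*(-9), -44) = 1/(-1*(-44)*(-7*(-9))) = 1/(-1*(-44)*63) = 1/2772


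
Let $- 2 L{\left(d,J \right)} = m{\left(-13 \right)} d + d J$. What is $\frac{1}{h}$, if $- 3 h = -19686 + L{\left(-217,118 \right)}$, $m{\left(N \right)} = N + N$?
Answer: $\frac{3}{9704} \approx 0.00030915$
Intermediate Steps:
$m{\left(N \right)} = 2 N$
$L{\left(d,J \right)} = 13 d - \frac{J d}{2}$ ($L{\left(d,J \right)} = - \frac{2 \left(-13\right) d + d J}{2} = - \frac{- 26 d + J d}{2} = 13 d - \frac{J d}{2}$)
$h = \frac{9704}{3}$ ($h = - \frac{-19686 + \frac{1}{2} \left(-217\right) \left(26 - 118\right)}{3} = - \frac{-19686 + \frac{1}{2} \left(-217\right) \left(-92\right)}{3} = - \frac{-19686 + 9982}{3} = \left(- \frac{1}{3}\right) \left(-9704\right) = \frac{9704}{3} \approx 3234.7$)
$\frac{1}{h} = \frac{1}{\frac{9704}{3}} = \frac{3}{9704}$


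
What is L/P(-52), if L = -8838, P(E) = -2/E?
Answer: -229788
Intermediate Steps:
L/P(-52) = -8838/((-2/(-52))) = -8838/((-2*(-1/52))) = -8838/1/26 = -8838*26 = -229788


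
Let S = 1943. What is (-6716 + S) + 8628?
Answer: 3855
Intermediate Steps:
(-6716 + S) + 8628 = (-6716 + 1943) + 8628 = -4773 + 8628 = 3855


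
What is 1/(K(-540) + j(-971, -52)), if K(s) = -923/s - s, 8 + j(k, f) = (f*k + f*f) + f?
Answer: 540/28985963 ≈ 1.8630e-5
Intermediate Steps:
j(k, f) = -8 + f + f² + f*k (j(k, f) = -8 + ((f*k + f*f) + f) = -8 + ((f*k + f²) + f) = -8 + ((f² + f*k) + f) = -8 + (f + f² + f*k) = -8 + f + f² + f*k)
K(s) = -s - 923/s
1/(K(-540) + j(-971, -52)) = 1/((-1*(-540) - 923/(-540)) + (-8 - 52 + (-52)² - 52*(-971))) = 1/((540 - 923*(-1/540)) + (-8 - 52 + 2704 + 50492)) = 1/((540 + 923/540) + 53136) = 1/(292523/540 + 53136) = 1/(28985963/540) = 540/28985963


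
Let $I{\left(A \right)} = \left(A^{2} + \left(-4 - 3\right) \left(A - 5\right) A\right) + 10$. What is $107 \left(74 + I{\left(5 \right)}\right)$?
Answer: $11663$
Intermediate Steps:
$I{\left(A \right)} = 10 + A^{2} + A \left(35 - 7 A\right)$ ($I{\left(A \right)} = \left(A^{2} + - 7 \left(-5 + A\right) A\right) + 10 = \left(A^{2} + \left(35 - 7 A\right) A\right) + 10 = \left(A^{2} + A \left(35 - 7 A\right)\right) + 10 = 10 + A^{2} + A \left(35 - 7 A\right)$)
$107 \left(74 + I{\left(5 \right)}\right) = 107 \left(74 + \left(10 - 6 \cdot 5^{2} + 35 \cdot 5\right)\right) = 107 \left(74 + \left(10 - 150 + 175\right)\right) = 107 \left(74 + 35\right) = 107 \cdot 109 = 11663$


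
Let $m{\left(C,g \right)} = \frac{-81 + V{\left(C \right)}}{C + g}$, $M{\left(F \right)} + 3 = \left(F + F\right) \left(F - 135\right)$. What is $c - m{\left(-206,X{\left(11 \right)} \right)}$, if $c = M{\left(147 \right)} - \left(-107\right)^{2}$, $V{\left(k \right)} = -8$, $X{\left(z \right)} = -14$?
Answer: $- \frac{1743369}{220} \approx -7924.4$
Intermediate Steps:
$M{\left(F \right)} = -3 + 2 F \left(-135 + F\right)$ ($M{\left(F \right)} = -3 + \left(F + F\right) \left(F - 135\right) = -3 + 2 F \left(-135 + F\right)$)
$m{\left(C,g \right)} = - \frac{89}{C + g}$ ($m{\left(C,g \right)} = \frac{-81 - 8}{C + g} = - \frac{89}{C + g}$)
$c = -7924$ ($c = \left(-3 - 39690 + 2 \cdot 147^{2}\right) - \left(-107\right)^{2} = \left(-3 - 39690 + 2 \cdot 21609\right) - 11449 = \left(-3 - 39690 + 43218\right) - 11449 = 3525 - 11449 = -7924$)
$c - m{\left(-206,X{\left(11 \right)} \right)} = -7924 - - \frac{89}{-206 - 14} = -7924 - - \frac{89}{-220} = -7924 - \left(-89\right) \left(- \frac{1}{220}\right) = -7924 - \frac{89}{220} = - \frac{1743369}{220}$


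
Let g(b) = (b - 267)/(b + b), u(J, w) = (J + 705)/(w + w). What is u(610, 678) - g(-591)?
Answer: 65147/267132 ≈ 0.24388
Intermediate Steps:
u(J, w) = (705 + J)/(2*w) (u(J, w) = (705 + J)/((2*w)) = (705 + J)*(1/(2*w)) = (705 + J)/(2*w))
g(b) = (-267 + b)/(2*b) (g(b) = (-267 + b)/((2*b)) = (-267 + b)*(1/(2*b)) = (-267 + b)/(2*b))
u(610, 678) - g(-591) = (½)*(705 + 610)/678 - (-267 - 591)/(2*(-591)) = (½)*(1/678)*1315 - (-1)*(-858)/(2*591) = 1315/1356 - 1*143/197 = 1315/1356 - 143/197 = 65147/267132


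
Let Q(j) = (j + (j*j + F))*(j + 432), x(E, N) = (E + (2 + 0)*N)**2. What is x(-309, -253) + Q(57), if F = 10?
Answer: 2285749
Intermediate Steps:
x(E, N) = (E + 2*N)**2
Q(j) = (432 + j)*(10 + j + j**2) (Q(j) = (j + (j*j + 10))*(j + 432) = (j + (j**2 + 10))*(432 + j) = (j + (10 + j**2))*(432 + j) = (10 + j + j**2)*(432 + j) = (432 + j)*(10 + j + j**2))
x(-309, -253) + Q(57) = (-309 + 2*(-253))**2 + (4320 + 57**3 + 433*57**2 + 442*57) = (-309 - 506)**2 + (4320 + 185193 + 433*3249 + 25194) = (-815)**2 + (4320 + 185193 + 1406817 + 25194) = 664225 + 1621524 = 2285749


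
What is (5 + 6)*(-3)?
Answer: -33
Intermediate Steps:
(5 + 6)*(-3) = 11*(-3) = -33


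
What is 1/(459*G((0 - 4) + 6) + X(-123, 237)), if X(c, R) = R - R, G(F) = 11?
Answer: 1/5049 ≈ 0.00019806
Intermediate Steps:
X(c, R) = 0
1/(459*G((0 - 4) + 6) + X(-123, 237)) = 1/(459*11 + 0) = 1/(5049 + 0) = 1/5049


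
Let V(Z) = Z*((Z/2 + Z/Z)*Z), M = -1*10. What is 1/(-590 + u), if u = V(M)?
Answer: -1/990 ≈ -0.0010101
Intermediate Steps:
M = -10
V(Z) = Z²*(1 + Z/2) (V(Z) = Z*((Z*(½) + 1)*Z) = Z*((Z/2 + 1)*Z) = Z*((1 + Z/2)*Z) = Z*(Z*(1 + Z/2)) = Z²*(1 + Z/2))
u = -400 (u = (½)*(-10)²*(2 - 10) = (½)*100*(-8) = -400)
1/(-590 + u) = 1/(-590 - 400) = 1/(-990) = -1/990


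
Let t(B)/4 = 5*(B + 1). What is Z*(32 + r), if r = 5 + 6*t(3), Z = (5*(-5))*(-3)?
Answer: 38775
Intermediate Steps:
t(B) = 20 + 20*B (t(B) = 4*(5*(B + 1)) = 4*(5*(1 + B)) = 4*(5 + 5*B) = 20 + 20*B)
Z = 75 (Z = -25*(-3) = 75)
r = 485 (r = 5 + 6*(20 + 20*3) = 5 + 6*(20 + 60) = 5 + 6*80 = 5 + 480 = 485)
Z*(32 + r) = 75*(32 + 485) = 75*517 = 38775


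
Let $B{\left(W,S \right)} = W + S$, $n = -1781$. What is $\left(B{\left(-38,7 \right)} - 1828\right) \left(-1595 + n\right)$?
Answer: $6275984$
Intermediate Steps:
$B{\left(W,S \right)} = S + W$
$\left(B{\left(-38,7 \right)} - 1828\right) \left(-1595 + n\right) = \left(\left(7 - 38\right) - 1828\right) \left(-1595 - 1781\right) = \left(-31 - 1828\right) \left(-3376\right) = \left(-1859\right) \left(-3376\right) = 6275984$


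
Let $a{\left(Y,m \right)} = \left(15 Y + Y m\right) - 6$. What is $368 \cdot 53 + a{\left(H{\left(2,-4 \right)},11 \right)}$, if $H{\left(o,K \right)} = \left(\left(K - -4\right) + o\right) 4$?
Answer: $19706$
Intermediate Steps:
$H{\left(o,K \right)} = 16 + 4 K + 4 o$ ($H{\left(o,K \right)} = \left(\left(K + 4\right) + o\right) 4 = \left(\left(4 + K\right) + o\right) 4 = \left(4 + K + o\right) 4 = 16 + 4 K + 4 o$)
$a{\left(Y,m \right)} = -6 + 15 Y + Y m$
$368 \cdot 53 + a{\left(H{\left(2,-4 \right)},11 \right)} = 368 \cdot 53 + \left(-6 + 15 \left(16 + 4 \left(-4\right) + 4 \cdot 2\right) + \left(16 + 4 \left(-4\right) + 4 \cdot 2\right) 11\right) = 19504 + \left(-6 + 15 \left(16 - 16 + 8\right) + \left(16 - 16 + 8\right) 11\right) = 19504 + \left(-6 + 15 \cdot 8 + 8 \cdot 11\right) = 19504 + \left(-6 + 120 + 88\right) = 19504 + 202 = 19706$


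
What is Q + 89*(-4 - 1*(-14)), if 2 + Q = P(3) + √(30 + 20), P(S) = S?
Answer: 891 + 5*√2 ≈ 898.07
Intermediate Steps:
Q = 1 + 5*√2 (Q = -2 + (3 + √(30 + 20)) = -2 + (3 + √50) = -2 + (3 + 5*√2) = 1 + 5*√2 ≈ 8.0711)
Q + 89*(-4 - 1*(-14)) = (1 + 5*√2) + 89*(-4 - 1*(-14)) = (1 + 5*√2) + 89*(-4 + 14) = (1 + 5*√2) + 89*10 = (1 + 5*√2) + 890 = 891 + 5*√2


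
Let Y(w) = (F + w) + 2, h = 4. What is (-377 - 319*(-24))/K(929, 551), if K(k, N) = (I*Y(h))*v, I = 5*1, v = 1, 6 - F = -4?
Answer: 7279/80 ≈ 90.988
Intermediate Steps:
F = 10 (F = 6 - 1*(-4) = 6 + 4 = 10)
I = 5
Y(w) = 12 + w (Y(w) = (10 + w) + 2 = 12 + w)
K(k, N) = 80 (K(k, N) = (5*(12 + 4))*1 = (5*16)*1 = 80*1 = 80)
(-377 - 319*(-24))/K(929, 551) = (-377 - 319*(-24))/80 = (-377 + 7656)*(1/80) = 7279*(1/80) = 7279/80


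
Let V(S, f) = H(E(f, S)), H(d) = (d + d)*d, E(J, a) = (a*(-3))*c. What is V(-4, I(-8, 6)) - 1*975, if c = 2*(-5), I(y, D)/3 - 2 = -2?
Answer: 27825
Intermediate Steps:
I(y, D) = 0 (I(y, D) = 6 + 3*(-2) = 6 - 6 = 0)
c = -10
E(J, a) = 30*a (E(J, a) = (a*(-3))*(-10) = -3*a*(-10) = 30*a)
H(d) = 2*d² (H(d) = (2*d)*d = 2*d²)
V(S, f) = 1800*S² (V(S, f) = 2*(30*S)² = 2*(900*S²) = 1800*S²)
V(-4, I(-8, 6)) - 1*975 = 1800*(-4)² - 1*975 = 1800*16 - 975 = 28800 - 975 = 27825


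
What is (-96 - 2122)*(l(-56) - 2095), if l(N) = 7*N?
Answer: 5516166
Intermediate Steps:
(-96 - 2122)*(l(-56) - 2095) = (-96 - 2122)*(7*(-56) - 2095) = -2218*(-392 - 2095) = -2218*(-2487) = 5516166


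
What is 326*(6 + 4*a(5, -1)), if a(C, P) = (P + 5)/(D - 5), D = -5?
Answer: 7172/5 ≈ 1434.4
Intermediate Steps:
a(C, P) = -½ - P/10 (a(C, P) = (P + 5)/(-5 - 5) = (5 + P)/(-10) = (5 + P)*(-⅒) = -½ - P/10)
326*(6 + 4*a(5, -1)) = 326*(6 + 4*(-½ - ⅒*(-1))) = 326*(6 + 4*(-½ + ⅒)) = 326*(6 + 4*(-⅖)) = 326*(6 - 8/5) = 326*(22/5) = 7172/5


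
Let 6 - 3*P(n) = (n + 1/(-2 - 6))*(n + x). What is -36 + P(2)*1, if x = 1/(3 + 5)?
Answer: -2261/64 ≈ -35.328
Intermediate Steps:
x = ⅛ (x = 1/8 = ⅛ ≈ 0.12500)
P(n) = 2 - (-⅛ + n)*(⅛ + n)/3 (P(n) = 2 - (n + 1/(-2 - 6))*(n + ⅛)/3 = 2 - (n + 1/(-8))*(⅛ + n)/3 = 2 - (n - ⅛)*(⅛ + n)/3 = 2 - (-⅛ + n)*(⅛ + n)/3)
-36 + P(2)*1 = -36 + (385/192 - ⅓*2²)*1 = -36 + (385/192 - ⅓*4)*1 = -36 + (385/192 - 4/3)*1 = -36 + (43/64)*1 = -36 + 43/64 = -2261/64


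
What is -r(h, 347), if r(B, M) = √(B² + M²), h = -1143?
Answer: -√1426858 ≈ -1194.5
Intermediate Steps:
-r(h, 347) = -√((-1143)² + 347²) = -√(1306449 + 120409) = -√1426858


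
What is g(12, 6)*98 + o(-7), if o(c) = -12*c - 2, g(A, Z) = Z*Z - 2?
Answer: 3414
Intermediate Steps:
g(A, Z) = -2 + Z**2 (g(A, Z) = Z**2 - 2 = -2 + Z**2)
o(c) = -2 - 12*c
g(12, 6)*98 + o(-7) = (-2 + 6**2)*98 + (-2 - 12*(-7)) = (-2 + 36)*98 + (-2 + 84) = 34*98 + 82 = 3332 + 82 = 3414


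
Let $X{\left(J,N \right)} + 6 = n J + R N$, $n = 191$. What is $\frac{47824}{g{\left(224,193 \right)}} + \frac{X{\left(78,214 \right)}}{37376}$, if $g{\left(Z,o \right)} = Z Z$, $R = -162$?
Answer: $\frac{1981}{4672} \approx 0.42402$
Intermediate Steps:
$X{\left(J,N \right)} = -6 - 162 N + 191 J$ ($X{\left(J,N \right)} = -6 + \left(191 J - 162 N\right) = -6 + \left(- 162 N + 191 J\right) = -6 - 162 N + 191 J$)
$g{\left(Z,o \right)} = Z^{2}$
$\frac{47824}{g{\left(224,193 \right)}} + \frac{X{\left(78,214 \right)}}{37376} = \frac{47824}{224^{2}} + \frac{-6 - 34668 + 191 \cdot 78}{37376} = \frac{47824}{50176} + \left(-6 - 34668 + 14898\right) \frac{1}{37376} = 47824 \cdot \frac{1}{50176} - \frac{309}{584} = \frac{61}{64} - \frac{309}{584} = \frac{1981}{4672}$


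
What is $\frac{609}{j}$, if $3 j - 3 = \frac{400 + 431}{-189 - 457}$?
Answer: $\frac{131138}{123} \approx 1066.2$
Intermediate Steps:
$j = \frac{369}{646}$ ($j = 1 + \frac{\left(400 + 431\right) \frac{1}{-189 - 457}}{3} = 1 + \frac{831 \frac{1}{-646}}{3} = 1 + \frac{831 \left(- \frac{1}{646}\right)}{3} = 1 + \frac{1}{3} \left(- \frac{831}{646}\right) = 1 - \frac{277}{646} = \frac{369}{646} \approx 0.57121$)
$\frac{609}{j} = \frac{609}{\frac{369}{646}} = 609 \cdot \frac{646}{369} = \frac{131138}{123}$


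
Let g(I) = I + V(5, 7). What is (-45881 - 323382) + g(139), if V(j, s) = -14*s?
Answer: -369222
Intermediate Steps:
g(I) = -98 + I (g(I) = I - 14*7 = I - 98 = -98 + I)
(-45881 - 323382) + g(139) = (-45881 - 323382) + (-98 + 139) = -369263 + 41 = -369222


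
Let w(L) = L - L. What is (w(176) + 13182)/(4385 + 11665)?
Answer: 2197/2675 ≈ 0.82131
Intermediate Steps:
w(L) = 0
(w(176) + 13182)/(4385 + 11665) = (0 + 13182)/(4385 + 11665) = 13182/16050 = 13182*(1/16050) = 2197/2675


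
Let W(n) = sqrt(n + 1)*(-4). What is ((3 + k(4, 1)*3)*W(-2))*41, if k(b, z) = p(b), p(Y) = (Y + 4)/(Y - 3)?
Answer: -4428*I ≈ -4428.0*I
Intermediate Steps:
p(Y) = (4 + Y)/(-3 + Y)
k(b, z) = (4 + b)/(-3 + b)
W(n) = -4*sqrt(1 + n) (W(n) = sqrt(1 + n)*(-4) = -4*sqrt(1 + n))
((3 + k(4, 1)*3)*W(-2))*41 = ((3 + ((4 + 4)/(-3 + 4))*3)*(-4*sqrt(1 - 2)))*41 = ((3 + (8/1)*3)*(-4*I))*41 = ((3 + (1*8)*3)*(-4*I))*41 = ((3 + 8*3)*(-4*I))*41 = ((3 + 24)*(-4*I))*41 = (27*(-4*I))*41 = -108*I*41 = -4428*I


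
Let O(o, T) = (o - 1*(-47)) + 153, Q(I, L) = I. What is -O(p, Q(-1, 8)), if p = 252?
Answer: -452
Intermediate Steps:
O(o, T) = 200 + o (O(o, T) = (o + 47) + 153 = (47 + o) + 153 = 200 + o)
-O(p, Q(-1, 8)) = -(200 + 252) = -1*452 = -452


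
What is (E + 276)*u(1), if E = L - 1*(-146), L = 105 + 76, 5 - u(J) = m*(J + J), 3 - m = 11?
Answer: 12663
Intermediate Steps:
m = -8 (m = 3 - 1*11 = 3 - 11 = -8)
u(J) = 5 + 16*J (u(J) = 5 - (-8)*(J + J) = 5 - (-8)*2*J = 5 - (-16)*J = 5 + 16*J)
L = 181
E = 327 (E = 181 - 1*(-146) = 181 + 146 = 327)
(E + 276)*u(1) = (327 + 276)*(5 + 16*1) = 603*(5 + 16) = 603*21 = 12663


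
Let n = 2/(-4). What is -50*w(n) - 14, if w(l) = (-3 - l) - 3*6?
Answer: 1011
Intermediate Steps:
n = -½ (n = 2*(-¼) = -½ ≈ -0.50000)
w(l) = -21 - l (w(l) = (-3 - l) - 18 = -21 - l)
-50*w(n) - 14 = -50*(-21 - 1*(-½)) - 14 = -50*(-21 + ½) - 14 = -50*(-41/2) - 14 = 1025 - 14 = 1011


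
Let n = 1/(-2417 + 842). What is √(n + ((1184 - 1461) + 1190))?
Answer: √10065818/105 ≈ 30.216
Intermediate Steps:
n = -1/1575 (n = 1/(-1575) = -1/1575 ≈ -0.00063492)
√(n + ((1184 - 1461) + 1190)) = √(-1/1575 + ((1184 - 1461) + 1190)) = √(-1/1575 + (-277 + 1190)) = √(-1/1575 + 913) = √(1437974/1575) = √10065818/105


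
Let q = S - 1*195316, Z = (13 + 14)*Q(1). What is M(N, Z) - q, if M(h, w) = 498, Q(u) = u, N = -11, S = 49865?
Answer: 145949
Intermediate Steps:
Z = 27 (Z = (13 + 14)*1 = 27*1 = 27)
q = -145451 (q = 49865 - 1*195316 = 49865 - 195316 = -145451)
M(N, Z) - q = 498 - 1*(-145451) = 498 + 145451 = 145949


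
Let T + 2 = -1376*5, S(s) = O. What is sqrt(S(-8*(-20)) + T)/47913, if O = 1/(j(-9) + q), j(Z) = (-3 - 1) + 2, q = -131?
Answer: I*sqrt(121735831)/6372429 ≈ 0.0017314*I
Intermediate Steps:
j(Z) = -2 (j(Z) = -4 + 2 = -2)
O = -1/133 (O = 1/(-2 - 131) = 1/(-133) = -1/133 ≈ -0.0075188)
S(s) = -1/133
T = -6882 (T = -2 - 1376*5 = -2 - 6880 = -6882)
sqrt(S(-8*(-20)) + T)/47913 = sqrt(-1/133 - 6882)/47913 = sqrt(-915307/133)*(1/47913) = (I*sqrt(121735831)/133)*(1/47913) = I*sqrt(121735831)/6372429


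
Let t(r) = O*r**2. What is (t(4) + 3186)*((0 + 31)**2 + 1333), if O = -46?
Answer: 5620300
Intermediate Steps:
t(r) = -46*r**2
(t(4) + 3186)*((0 + 31)**2 + 1333) = (-46*4**2 + 3186)*((0 + 31)**2 + 1333) = (-46*16 + 3186)*(31**2 + 1333) = (-736 + 3186)*(961 + 1333) = 2450*2294 = 5620300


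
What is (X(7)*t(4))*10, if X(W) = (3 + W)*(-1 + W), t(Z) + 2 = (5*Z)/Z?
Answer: 1800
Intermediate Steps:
t(Z) = 3 (t(Z) = -2 + (5*Z)/Z = -2 + 5 = 3)
X(W) = (-1 + W)*(3 + W)
(X(7)*t(4))*10 = ((-3 + 7² + 2*7)*3)*10 = ((-3 + 49 + 14)*3)*10 = (60*3)*10 = 180*10 = 1800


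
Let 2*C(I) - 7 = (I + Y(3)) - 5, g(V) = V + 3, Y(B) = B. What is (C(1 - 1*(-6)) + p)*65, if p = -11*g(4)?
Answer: -4615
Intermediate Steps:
g(V) = 3 + V
p = -77 (p = -11*(3 + 4) = -11*7 = -77)
C(I) = 5/2 + I/2 (C(I) = 7/2 + ((I + 3) - 5)/2 = 7/2 + ((3 + I) - 5)/2 = 7/2 + (-2 + I)/2 = 7/2 + (-1 + I/2) = 5/2 + I/2)
(C(1 - 1*(-6)) + p)*65 = ((5/2 + (1 - 1*(-6))/2) - 77)*65 = ((5/2 + (1 + 6)/2) - 77)*65 = ((5/2 + (1/2)*7) - 77)*65 = ((5/2 + 7/2) - 77)*65 = (6 - 77)*65 = -71*65 = -4615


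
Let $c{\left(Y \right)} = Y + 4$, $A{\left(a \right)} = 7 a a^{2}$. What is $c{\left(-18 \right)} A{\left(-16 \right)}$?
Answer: $401408$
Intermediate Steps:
$A{\left(a \right)} = 7 a^{3}$
$c{\left(Y \right)} = 4 + Y$
$c{\left(-18 \right)} A{\left(-16 \right)} = \left(4 - 18\right) 7 \left(-16\right)^{3} = - 14 \cdot 7 \left(-4096\right) = \left(-14\right) \left(-28672\right) = 401408$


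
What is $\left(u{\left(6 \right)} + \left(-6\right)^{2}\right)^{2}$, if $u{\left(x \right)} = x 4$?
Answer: $3600$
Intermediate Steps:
$u{\left(x \right)} = 4 x$
$\left(u{\left(6 \right)} + \left(-6\right)^{2}\right)^{2} = \left(4 \cdot 6 + \left(-6\right)^{2}\right)^{2} = \left(24 + 36\right)^{2} = 60^{2} = 3600$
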